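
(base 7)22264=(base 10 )5632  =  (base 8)13000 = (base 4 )1120000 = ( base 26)88G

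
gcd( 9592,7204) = 4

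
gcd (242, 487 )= 1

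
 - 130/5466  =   - 65/2733=- 0.02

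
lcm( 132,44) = 132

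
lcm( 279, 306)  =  9486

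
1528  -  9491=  - 7963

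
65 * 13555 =881075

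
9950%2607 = 2129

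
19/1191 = 19/1191  =  0.02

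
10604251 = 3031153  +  7573098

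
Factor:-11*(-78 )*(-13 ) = - 2^1*3^1*11^1*13^2 = - 11154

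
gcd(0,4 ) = 4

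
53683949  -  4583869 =49100080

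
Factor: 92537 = 37^1*41^1*61^1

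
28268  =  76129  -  47861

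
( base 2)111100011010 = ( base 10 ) 3866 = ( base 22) 7lg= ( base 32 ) 3OQ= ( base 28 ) 4Q2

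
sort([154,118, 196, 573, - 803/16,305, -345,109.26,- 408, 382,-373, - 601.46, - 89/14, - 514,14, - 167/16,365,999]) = [- 601.46, - 514, - 408, - 373, - 345, - 803/16, - 167/16,-89/14,14,109.26,118, 154, 196, 305,365,382,573,999]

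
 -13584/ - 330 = 41+9/55 = 41.16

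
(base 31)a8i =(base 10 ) 9876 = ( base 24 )h3c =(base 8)23224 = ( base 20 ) 14dg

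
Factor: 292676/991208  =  2^(  -  1)*19^1*23^( - 1)*3851^1*5387^( - 1 ) = 73169/247802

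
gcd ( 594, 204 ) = 6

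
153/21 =51/7 = 7.29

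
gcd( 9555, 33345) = 195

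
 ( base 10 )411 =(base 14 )215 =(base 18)14F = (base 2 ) 110011011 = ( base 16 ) 19b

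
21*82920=1741320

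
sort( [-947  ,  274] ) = [ - 947,  274 ]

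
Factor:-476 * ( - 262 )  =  124712 = 2^3 * 7^1*17^1 * 131^1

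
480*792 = 380160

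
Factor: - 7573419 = - 3^4*7^1*19^2 * 37^1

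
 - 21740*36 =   -  782640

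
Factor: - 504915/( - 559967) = 3^1*5^1*41^1*821^1 *559967^( - 1 )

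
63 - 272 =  - 209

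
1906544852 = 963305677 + 943239175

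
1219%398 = 25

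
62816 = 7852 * 8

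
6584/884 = 7 + 99/221= 7.45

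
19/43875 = 19/43875 = 0.00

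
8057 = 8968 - 911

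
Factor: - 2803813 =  - 2803813^1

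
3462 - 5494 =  - 2032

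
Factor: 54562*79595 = 2^1*5^1*  15919^1 * 27281^1 = 4342862390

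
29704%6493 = 3732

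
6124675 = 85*72055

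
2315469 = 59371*39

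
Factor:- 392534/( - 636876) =2^(-1) * 3^( - 3 ) * 41^1 * 4787^1*5897^(  -  1) =196267/318438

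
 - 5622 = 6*( - 937 )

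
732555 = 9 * 81395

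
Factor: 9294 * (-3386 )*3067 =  - 2^2*3^1 * 1549^1*1693^1 * 3067^1 = - 96516907428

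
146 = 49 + 97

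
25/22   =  1 + 3/22= 1.14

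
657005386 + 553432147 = 1210437533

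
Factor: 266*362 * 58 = 5584936 = 2^3*7^1 * 19^1*29^1* 181^1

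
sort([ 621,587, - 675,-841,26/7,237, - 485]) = [ - 841,-675, - 485,26/7,  237,587, 621]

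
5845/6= 5845/6 = 974.17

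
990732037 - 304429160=686302877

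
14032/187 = 14032/187 = 75.04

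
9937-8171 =1766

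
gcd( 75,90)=15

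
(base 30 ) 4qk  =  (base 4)1010300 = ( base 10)4400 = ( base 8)10460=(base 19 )C3B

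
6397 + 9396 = 15793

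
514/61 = 514/61 = 8.43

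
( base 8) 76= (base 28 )26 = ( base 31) 20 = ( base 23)2g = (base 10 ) 62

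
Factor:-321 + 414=93=3^1 * 31^1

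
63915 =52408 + 11507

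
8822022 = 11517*766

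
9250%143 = 98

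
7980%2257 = 1209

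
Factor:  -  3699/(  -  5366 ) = 2^( - 1 )*3^3*137^1* 2683^(  -  1 )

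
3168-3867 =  - 699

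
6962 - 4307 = 2655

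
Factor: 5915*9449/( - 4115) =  - 7^1*11^1*13^2*823^( - 1)*859^1 = - 11178167/823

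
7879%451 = 212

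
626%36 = 14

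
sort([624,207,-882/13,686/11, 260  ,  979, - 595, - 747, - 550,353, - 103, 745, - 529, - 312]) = [ - 747 , - 595 , - 550, - 529, - 312, - 103, - 882/13, 686/11,207, 260,353, 624,745,979 ] 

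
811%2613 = 811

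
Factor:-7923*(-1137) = 9008451 = 3^2*19^1*139^1*379^1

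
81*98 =7938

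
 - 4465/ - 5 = 893/1 = 893.00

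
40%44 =40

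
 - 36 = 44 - 80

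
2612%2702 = 2612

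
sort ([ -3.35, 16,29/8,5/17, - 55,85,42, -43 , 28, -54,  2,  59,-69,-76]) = [ - 76  , - 69, - 55 , - 54, - 43,-3.35,5/17, 2, 29/8,16, 28,42,  59, 85 ]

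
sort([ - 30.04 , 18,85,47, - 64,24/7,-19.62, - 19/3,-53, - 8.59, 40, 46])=[ - 64, - 53 , - 30.04  , - 19.62, - 8.59 ,-19/3,24/7, 18, 40,  46,47, 85]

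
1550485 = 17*91205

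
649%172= 133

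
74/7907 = 74/7907 = 0.01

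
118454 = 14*8461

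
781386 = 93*8402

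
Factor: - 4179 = -3^1*7^1*199^1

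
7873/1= 7873 =7873.00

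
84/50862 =2/1211 = 0.00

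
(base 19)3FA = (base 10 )1378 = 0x562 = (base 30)1fs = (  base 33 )18P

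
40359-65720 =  - 25361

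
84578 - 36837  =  47741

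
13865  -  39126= - 25261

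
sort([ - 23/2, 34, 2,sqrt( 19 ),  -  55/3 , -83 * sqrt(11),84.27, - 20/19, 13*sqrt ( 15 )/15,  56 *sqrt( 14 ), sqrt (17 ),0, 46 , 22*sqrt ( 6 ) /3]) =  [ - 83 * sqrt( 11), - 55/3, - 23/2, - 20/19, 0,  2 , 13*sqrt(15 ) /15,sqrt( 17 ),sqrt( 19 ),22*sqrt(6 )/3, 34, 46, 84.27, 56*sqrt(14 ) ] 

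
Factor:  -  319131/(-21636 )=59/4= 2^(- 2)*59^1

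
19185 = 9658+9527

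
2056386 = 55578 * 37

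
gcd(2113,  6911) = 1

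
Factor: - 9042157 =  - 19^1 * 475903^1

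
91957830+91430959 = 183388789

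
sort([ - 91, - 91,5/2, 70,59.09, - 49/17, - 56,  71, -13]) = [ - 91, - 91, - 56, - 13,  -  49/17,5/2,59.09,70,71 ]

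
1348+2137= 3485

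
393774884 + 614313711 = 1008088595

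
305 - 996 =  - 691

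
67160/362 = 185 + 95/181 = 185.52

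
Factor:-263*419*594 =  - 65457018  =  - 2^1* 3^3*11^1*263^1*419^1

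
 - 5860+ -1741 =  - 7601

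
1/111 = 1/111 = 0.01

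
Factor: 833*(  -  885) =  - 3^1*5^1 *7^2*17^1*59^1 = - 737205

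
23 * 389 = 8947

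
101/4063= 101/4063 = 0.02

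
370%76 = 66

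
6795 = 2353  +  4442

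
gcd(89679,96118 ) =1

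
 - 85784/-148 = 21446/37 = 579.62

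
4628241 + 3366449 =7994690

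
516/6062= 258/3031 = 0.09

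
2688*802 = 2155776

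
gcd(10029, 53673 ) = 3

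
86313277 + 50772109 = 137085386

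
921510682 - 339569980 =581940702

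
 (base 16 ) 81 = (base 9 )153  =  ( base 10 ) 129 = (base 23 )5e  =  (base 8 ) 201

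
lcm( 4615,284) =18460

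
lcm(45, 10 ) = 90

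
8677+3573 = 12250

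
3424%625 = 299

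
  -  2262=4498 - 6760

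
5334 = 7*762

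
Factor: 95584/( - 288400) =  - 58/175 = - 2^1*5^( - 2 )*7^( - 1)* 29^1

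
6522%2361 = 1800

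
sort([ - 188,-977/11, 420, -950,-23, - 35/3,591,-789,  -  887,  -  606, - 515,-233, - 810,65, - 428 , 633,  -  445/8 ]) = [  -  950, - 887,  -  810,  -  789, - 606, - 515,- 428,- 233, - 188,  -  977/11,  -  445/8, - 23, - 35/3, 65,420, 591 , 633]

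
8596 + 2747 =11343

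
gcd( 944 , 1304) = 8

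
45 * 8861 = 398745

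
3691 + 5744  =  9435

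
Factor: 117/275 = 3^2*5^( - 2)*11^(  -  1 ) * 13^1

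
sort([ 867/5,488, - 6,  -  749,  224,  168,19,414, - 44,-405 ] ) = [ - 749, - 405 , - 44, - 6,  19,168,867/5, 224,414,488]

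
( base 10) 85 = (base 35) 2f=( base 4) 1111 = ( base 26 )37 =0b1010101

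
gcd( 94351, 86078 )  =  1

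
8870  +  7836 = 16706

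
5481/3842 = 1+1639/3842 = 1.43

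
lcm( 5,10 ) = 10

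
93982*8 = 751856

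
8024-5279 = 2745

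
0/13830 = 0 =0.00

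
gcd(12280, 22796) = 4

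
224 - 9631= - 9407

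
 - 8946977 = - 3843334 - 5103643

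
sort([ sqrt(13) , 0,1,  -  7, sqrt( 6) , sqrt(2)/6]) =[ - 7, 0, sqrt( 2)/6, 1,sqrt ( 6 ), sqrt( 13)] 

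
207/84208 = 207/84208 = 0.00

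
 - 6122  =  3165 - 9287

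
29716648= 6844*4342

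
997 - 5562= - 4565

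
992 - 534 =458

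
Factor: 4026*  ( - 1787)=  - 2^1 * 3^1*11^1 * 61^1*1787^1 = - 7194462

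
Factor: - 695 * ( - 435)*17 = 3^1*5^2  *17^1*29^1*139^1 = 5139525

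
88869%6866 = 6477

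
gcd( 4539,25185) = 3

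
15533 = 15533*1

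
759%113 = 81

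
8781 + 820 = 9601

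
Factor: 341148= 2^2*3^1*28429^1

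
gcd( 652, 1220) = 4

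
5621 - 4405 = 1216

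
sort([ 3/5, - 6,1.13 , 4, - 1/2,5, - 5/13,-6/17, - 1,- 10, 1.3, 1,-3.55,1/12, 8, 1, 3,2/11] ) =[ -10, - 6, - 3.55 ,  -  1, - 1/2, -5/13,- 6/17, 1/12,  2/11,3/5, 1, 1, 1.13, 1.3,  3 , 4, 5, 8]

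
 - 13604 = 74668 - 88272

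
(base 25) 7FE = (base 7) 16614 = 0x129C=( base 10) 4764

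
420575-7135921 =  - 6715346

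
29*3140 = 91060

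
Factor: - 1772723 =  - 1772723^1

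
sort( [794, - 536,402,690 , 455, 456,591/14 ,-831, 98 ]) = [- 831,-536, 591/14,98 , 402, 455, 456,690, 794] 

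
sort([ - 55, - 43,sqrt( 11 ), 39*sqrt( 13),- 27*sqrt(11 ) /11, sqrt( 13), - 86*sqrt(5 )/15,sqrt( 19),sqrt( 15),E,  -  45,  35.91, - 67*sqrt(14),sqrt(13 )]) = [- 67 *sqrt( 14 ),-55,-45, -43, -86*sqrt( 5 ) /15, - 27*sqrt( 11 ) /11,E,sqrt( 11 ), sqrt( 13 ),sqrt(13),  sqrt (15 ), sqrt( 19),35.91,39*sqrt( 13 )]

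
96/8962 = 48/4481 = 0.01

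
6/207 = 2/69 = 0.03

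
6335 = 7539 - 1204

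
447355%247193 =200162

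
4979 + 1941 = 6920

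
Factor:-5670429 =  - 3^1*293^1 * 6451^1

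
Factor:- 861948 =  - 2^2*3^3 * 23^1*347^1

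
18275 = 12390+5885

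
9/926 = 9/926 = 0.01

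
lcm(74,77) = 5698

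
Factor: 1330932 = 2^2*3^1 * 197^1*563^1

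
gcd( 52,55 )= 1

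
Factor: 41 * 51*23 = 48093 = 3^1*17^1*23^1*41^1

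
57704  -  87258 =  - 29554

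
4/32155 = 4/32155 = 0.00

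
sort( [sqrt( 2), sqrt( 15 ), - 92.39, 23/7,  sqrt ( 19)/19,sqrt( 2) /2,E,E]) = [- 92.39,sqrt( 19)/19, sqrt ( 2 )/2, sqrt( 2),E,E , 23/7,  sqrt ( 15 )] 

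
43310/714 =21655/357 = 60.66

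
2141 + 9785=11926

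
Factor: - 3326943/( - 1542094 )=2^( - 1 )*3^1* 569^1* 1949^1*771047^( - 1)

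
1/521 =1/521 =0.00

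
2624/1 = 2624 = 2624.00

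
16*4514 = 72224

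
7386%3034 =1318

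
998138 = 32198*31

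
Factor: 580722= 2^1*3^1*96787^1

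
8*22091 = 176728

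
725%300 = 125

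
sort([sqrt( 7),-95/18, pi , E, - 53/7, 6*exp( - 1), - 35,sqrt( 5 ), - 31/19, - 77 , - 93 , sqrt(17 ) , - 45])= [-93, - 77, - 45, - 35,-53/7,-95/18, - 31/19, 6*exp(-1 ), sqrt( 5 ), sqrt (7 ) , E,  pi,  sqrt( 17 )]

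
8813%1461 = 47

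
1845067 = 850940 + 994127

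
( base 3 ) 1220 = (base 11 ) 47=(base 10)51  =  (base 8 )63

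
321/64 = 321/64 = 5.02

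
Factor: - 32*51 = - 2^5*3^1*17^1 = -  1632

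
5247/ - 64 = -82  +  1/64=- 81.98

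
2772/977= 2 + 818/977 = 2.84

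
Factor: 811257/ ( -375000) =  - 2^(  -  3)*5^( - 6)*17^1*15907^1 = - 270419/125000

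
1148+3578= 4726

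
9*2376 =21384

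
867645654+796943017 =1664588671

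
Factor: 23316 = 2^2*3^1*29^1 * 67^1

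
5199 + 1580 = 6779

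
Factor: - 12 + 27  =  3^1*5^1 = 15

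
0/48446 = 0= 0.00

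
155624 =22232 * 7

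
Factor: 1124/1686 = 2^1*3^(- 1 ) = 2/3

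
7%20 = 7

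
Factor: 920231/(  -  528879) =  - 997/573 =- 3^(-1)*191^(  -  1)*997^1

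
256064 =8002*32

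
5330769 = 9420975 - 4090206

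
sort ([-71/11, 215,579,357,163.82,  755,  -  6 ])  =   [ - 71/11, - 6, 163.82,215,357,579,755]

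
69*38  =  2622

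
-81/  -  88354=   81/88354  =  0.00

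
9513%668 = 161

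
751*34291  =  25752541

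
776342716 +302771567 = 1079114283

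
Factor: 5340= 2^2 * 3^1 * 5^1* 89^1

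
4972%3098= 1874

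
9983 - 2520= 7463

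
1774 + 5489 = 7263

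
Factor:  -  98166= - 2^1 * 3^1*16361^1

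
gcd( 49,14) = 7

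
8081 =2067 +6014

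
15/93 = 5/31 = 0.16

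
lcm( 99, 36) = 396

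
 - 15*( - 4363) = 65445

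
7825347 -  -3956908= 11782255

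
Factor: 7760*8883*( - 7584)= -522780894720=- 2^9*3^4 * 5^1*7^1*47^1*79^1*97^1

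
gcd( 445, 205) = 5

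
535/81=6 + 49/81 = 6.60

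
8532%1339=498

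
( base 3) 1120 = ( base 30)1C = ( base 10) 42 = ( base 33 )19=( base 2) 101010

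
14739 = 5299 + 9440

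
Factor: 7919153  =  11^1  *23^1*113^1*  277^1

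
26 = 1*26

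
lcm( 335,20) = 1340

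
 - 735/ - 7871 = 735/7871=0.09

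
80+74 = 154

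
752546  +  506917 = 1259463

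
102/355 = 102/355  =  0.29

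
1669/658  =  2 + 353/658 = 2.54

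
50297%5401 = 1688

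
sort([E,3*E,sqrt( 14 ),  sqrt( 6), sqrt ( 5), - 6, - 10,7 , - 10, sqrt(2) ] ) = [ - 10, - 10, -6,sqrt(2) , sqrt(5 ) , sqrt ( 6),E, sqrt(14),7,3*E]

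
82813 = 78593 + 4220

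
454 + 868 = 1322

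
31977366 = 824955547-792978181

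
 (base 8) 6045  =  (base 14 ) 11C1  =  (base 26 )4ff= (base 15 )DC4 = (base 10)3109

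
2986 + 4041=7027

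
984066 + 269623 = 1253689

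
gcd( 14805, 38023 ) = 47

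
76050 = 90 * 845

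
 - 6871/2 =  - 3436 + 1/2 = -  3435.50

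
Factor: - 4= - 2^2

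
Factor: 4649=4649^1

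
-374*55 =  - 20570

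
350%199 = 151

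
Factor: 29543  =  31^1*953^1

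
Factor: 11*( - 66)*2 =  - 1452 = - 2^2*3^1 *11^2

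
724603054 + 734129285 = 1458732339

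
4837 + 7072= 11909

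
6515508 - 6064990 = 450518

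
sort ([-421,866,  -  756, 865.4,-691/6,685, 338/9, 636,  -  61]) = [ - 756, - 421, - 691/6, - 61,338/9, 636 , 685, 865.4,  866 ] 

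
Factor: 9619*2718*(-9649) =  - 2^1*3^2*151^1* 9619^1*9649^1  =  -252267720858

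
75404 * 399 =30086196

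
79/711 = 1/9 = 0.11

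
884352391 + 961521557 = 1845873948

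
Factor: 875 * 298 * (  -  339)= - 2^1*3^1*5^3 * 7^1 * 113^1*149^1 = - 88394250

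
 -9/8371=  - 1+8362/8371 =- 0.00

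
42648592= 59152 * 721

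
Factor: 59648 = 2^8*233^1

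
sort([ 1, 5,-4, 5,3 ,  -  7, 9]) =[- 7 ,-4,1, 3, 5,5,9 ] 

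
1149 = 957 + 192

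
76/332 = 19/83 = 0.23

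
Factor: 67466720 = 2^5*5^1*19^1*22193^1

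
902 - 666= 236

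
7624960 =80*95312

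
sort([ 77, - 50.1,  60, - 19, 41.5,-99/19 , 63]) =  [ - 50.1 , - 19, - 99/19 , 41.5,60,63, 77]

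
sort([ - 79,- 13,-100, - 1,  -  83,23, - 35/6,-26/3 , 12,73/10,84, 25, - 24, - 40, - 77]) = [ - 100 , - 83,-79, - 77, - 40, - 24, - 13 , - 26/3,-35/6,  -  1,73/10,12, 23,25,  84 ] 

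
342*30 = 10260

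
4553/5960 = 4553/5960 = 0.76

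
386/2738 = 193/1369 = 0.14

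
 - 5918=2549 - 8467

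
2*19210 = 38420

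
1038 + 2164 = 3202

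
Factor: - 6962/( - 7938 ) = 3^( - 4 )*7^( - 2 )*59^2 = 3481/3969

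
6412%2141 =2130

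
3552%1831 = 1721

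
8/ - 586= - 4/293 = - 0.01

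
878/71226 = 439/35613  =  0.01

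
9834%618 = 564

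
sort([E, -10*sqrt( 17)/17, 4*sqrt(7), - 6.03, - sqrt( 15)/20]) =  [ - 6.03, - 10*sqrt( 17 ) /17, - sqrt (15) /20,E,4 * sqrt(7)] 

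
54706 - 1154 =53552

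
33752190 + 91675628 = 125427818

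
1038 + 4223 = 5261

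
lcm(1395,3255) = 9765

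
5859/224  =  837/32=26.16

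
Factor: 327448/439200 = 671/900 = 2^( -2) * 3^ ( - 2) *5^( - 2 )*11^1*61^1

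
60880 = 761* 80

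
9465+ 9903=19368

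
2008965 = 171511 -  - 1837454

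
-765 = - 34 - 731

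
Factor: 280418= 2^1*149^1*941^1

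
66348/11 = 6031 + 7/11 = 6031.64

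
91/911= 91/911 = 0.10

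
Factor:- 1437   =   - 3^1*479^1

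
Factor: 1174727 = 1174727^1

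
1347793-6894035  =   - 5546242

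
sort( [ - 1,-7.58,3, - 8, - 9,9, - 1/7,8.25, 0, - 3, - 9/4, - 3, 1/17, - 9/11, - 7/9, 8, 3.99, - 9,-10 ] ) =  [ - 10, - 9, - 9, - 8, -7.58, - 3, - 3, - 9/4, - 1, - 9/11, - 7/9, - 1/7,0, 1/17,  3, 3.99 , 8 , 8.25,9]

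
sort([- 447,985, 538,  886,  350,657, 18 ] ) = [ - 447,18, 350, 538, 657, 886, 985]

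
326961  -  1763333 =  -1436372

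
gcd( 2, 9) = 1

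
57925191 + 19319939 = 77245130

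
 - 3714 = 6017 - 9731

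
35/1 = 35  =  35.00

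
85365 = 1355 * 63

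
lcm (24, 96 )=96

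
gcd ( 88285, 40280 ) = 5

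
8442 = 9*938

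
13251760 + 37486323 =50738083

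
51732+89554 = 141286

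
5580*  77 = 429660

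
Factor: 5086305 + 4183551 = 2^5*3^3 *10729^1 = 9269856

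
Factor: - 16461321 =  - 3^1 * 17^1*322771^1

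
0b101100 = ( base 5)134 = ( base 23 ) 1L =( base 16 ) 2C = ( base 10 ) 44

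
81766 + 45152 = 126918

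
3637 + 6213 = 9850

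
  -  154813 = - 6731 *23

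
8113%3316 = 1481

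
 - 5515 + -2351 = - 7866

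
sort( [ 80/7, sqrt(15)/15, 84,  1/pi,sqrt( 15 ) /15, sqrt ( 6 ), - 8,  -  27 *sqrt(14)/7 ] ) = [-27*sqrt( 14)/7 , - 8,  sqrt(  15 ) /15, sqrt( 15 ) /15,1/pi, sqrt( 6 ), 80/7, 84 ]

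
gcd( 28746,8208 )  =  18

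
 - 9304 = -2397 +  -6907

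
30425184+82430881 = 112856065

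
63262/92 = 687 + 29/46 = 687.63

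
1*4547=4547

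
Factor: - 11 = - 11^1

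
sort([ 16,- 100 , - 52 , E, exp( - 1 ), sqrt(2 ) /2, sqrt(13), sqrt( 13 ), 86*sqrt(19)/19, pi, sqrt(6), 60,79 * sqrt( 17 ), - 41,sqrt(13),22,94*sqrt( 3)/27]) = [-100, - 52, -41 , exp(-1), sqrt(2 )/2 , sqrt(6), E,pi,sqrt(13),  sqrt(13),  sqrt ( 13),94 * sqrt(3 )/27, 16, 86*sqrt(19)/19,22,60,79*sqrt(17)]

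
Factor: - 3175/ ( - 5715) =3^( - 2 )*5^1=5/9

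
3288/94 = 1644/47  =  34.98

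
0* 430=0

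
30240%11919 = 6402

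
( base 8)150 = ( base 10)104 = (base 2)1101000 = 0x68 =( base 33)35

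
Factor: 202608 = 2^4 *3^3*7^1 * 67^1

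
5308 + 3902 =9210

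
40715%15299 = 10117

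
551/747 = 551/747 = 0.74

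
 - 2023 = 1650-3673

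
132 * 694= 91608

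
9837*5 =49185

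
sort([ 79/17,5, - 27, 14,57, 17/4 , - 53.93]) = [ - 53.93,-27,17/4,79/17,5,14,57]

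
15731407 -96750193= - 81018786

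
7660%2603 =2454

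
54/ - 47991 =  - 18/15997 =-  0.00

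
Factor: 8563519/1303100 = 2^(  -  2 )*5^( - 2)*83^(  -  1)*157^( - 1)*8563519^1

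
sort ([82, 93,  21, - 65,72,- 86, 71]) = [ - 86,  -  65, 21,71,  72,  82,93]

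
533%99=38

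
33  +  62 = 95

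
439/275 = 1+164/275 = 1.60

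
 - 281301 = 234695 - 515996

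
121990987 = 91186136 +30804851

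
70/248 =35/124  =  0.28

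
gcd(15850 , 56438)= 2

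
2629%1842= 787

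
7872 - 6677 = 1195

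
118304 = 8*14788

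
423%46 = 9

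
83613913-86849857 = - 3235944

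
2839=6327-3488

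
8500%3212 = 2076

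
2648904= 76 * 34854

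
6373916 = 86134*74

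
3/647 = 3/647 = 0.00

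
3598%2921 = 677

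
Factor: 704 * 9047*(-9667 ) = -2^6*7^1*11^1*83^1*109^1*1381^1 = -61569973696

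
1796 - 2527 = - 731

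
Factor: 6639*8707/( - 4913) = -3^1*17^( - 3 )*2213^1*8707^1 = - 57805773/4913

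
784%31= 9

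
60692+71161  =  131853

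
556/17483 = 556/17483=0.03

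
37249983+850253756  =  887503739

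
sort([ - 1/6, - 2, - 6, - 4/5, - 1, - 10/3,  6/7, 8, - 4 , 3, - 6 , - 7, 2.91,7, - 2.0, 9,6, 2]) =[ - 7 , - 6,-6,-4, - 10/3,-2,-2.0,-1,-4/5, - 1/6,6/7 , 2, 2.91,3, 6,7, 8, 9]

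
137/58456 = 137/58456 = 0.00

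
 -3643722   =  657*( - 5546 )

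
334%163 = 8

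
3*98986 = 296958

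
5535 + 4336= 9871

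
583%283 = 17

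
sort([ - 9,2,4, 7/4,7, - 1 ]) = [ - 9,  -  1,7/4, 2,4,7 ] 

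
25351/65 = 25351/65 = 390.02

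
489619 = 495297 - 5678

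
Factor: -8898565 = - 5^1*13^1*17^1*8053^1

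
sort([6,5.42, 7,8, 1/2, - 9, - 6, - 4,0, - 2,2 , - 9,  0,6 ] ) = [ - 9 , - 9, - 6 ,-4, - 2,0,  0,  1/2, 2,  5.42,6, 6,7,  8]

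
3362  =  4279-917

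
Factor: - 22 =-2^1*11^1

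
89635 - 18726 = 70909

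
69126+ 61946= 131072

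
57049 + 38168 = 95217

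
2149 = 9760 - 7611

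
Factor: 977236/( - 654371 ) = -2^2*13^1*18793^1 * 654371^( - 1) 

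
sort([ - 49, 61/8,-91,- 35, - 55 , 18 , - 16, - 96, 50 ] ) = [ - 96, - 91,  -  55, - 49,- 35, - 16,61/8,18, 50 ]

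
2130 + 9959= 12089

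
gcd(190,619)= 1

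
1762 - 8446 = -6684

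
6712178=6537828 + 174350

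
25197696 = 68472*368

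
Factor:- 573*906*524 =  -272028312 = -  2^3 *3^2*131^1*151^1*191^1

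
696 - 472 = 224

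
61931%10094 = 1367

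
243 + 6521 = 6764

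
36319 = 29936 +6383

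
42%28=14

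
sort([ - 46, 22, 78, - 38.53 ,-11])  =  [ - 46,-38.53, - 11, 22 , 78 ]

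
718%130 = 68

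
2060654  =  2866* 719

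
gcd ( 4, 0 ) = 4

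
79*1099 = 86821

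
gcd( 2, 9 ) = 1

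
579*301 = 174279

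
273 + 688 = 961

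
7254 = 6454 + 800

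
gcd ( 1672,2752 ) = 8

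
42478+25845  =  68323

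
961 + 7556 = 8517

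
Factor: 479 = 479^1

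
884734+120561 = 1005295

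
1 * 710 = 710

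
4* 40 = 160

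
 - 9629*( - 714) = 6875106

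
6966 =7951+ - 985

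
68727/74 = 928 + 55/74 = 928.74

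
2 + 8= 10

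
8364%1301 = 558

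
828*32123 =26597844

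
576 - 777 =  - 201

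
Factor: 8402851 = 577^1*14563^1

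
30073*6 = 180438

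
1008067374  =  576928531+431138843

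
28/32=7/8 = 0.88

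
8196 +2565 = 10761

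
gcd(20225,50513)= 1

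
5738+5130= 10868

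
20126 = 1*20126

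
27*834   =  22518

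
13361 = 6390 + 6971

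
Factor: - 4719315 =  - 3^1*5^1*19^1*29^1*571^1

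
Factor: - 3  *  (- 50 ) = 150= 2^1*3^1*5^2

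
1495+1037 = 2532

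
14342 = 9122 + 5220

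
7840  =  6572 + 1268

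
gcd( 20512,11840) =32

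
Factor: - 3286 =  - 2^1*31^1* 53^1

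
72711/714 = 24237/238= 101.84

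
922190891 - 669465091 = 252725800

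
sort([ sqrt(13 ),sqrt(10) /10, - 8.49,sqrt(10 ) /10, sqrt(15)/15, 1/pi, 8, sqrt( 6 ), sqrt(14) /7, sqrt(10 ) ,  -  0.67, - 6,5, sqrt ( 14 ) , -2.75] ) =[ - 8.49,  -  6, - 2.75 , - 0.67,  sqrt (15 )/15, sqrt(10)/10, sqrt( 10 ) /10, 1/pi, sqrt( 14 ) /7,sqrt ( 6 ) , sqrt(10),sqrt( 13),sqrt( 14 ),5,8 ]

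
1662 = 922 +740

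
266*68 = 18088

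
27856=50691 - 22835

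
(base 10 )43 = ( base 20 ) 23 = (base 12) 37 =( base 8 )53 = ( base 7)61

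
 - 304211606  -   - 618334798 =314123192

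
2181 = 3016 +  - 835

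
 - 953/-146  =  953/146= 6.53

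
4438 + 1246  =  5684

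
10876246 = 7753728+3122518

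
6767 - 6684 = 83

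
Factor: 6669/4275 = 3^1*5^(-2 )*13^1 = 39/25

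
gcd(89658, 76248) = 18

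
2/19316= 1/9658 = 0.00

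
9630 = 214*45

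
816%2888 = 816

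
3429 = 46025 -42596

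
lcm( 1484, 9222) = 129108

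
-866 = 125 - 991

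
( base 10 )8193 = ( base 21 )IC3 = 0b10000000000001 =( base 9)12213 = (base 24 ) E59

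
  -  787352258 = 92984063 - 880336321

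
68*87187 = 5928716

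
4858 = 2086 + 2772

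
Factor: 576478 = 2^1*7^1*41177^1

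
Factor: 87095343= 3^1*167^1*263^1 * 661^1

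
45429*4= 181716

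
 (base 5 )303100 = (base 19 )1819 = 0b10011000101111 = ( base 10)9775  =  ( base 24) GN7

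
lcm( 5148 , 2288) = 20592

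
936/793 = 72/61 = 1.18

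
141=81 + 60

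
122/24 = 5  +  1/12 = 5.08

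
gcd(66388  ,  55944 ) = 28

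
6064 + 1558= 7622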